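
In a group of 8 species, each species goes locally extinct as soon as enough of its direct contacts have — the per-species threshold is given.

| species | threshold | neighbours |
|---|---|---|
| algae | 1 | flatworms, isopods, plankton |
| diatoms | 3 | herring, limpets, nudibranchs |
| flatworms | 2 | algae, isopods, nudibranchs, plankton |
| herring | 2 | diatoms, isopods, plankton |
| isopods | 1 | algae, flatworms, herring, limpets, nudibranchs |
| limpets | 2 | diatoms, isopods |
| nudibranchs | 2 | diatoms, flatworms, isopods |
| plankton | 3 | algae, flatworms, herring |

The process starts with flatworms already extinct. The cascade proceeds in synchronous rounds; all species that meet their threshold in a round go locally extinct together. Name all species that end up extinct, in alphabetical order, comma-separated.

Round 1 — flatworms goes locally extinct (initial).
Round 2 — checking thresholds:
  algae: 1 of 3 neighbours ≥ 1, goes locally extinct.
  isopods: 1 of 5 neighbours ≥ 1, goes locally extinct.
  nudibranchs: 1 of 3 neighbours < 2, below threshold.
  plankton: 1 of 3 neighbours < 3, below threshold.
Round 3 — checking thresholds:
  herring: 1 of 3 neighbours < 2, below threshold.
  limpets: 1 of 2 neighbours < 2, below threshold.
  nudibranchs: 2 of 3 neighbours ≥ 2, goes locally extinct.
  plankton: 2 of 3 neighbours < 3, below threshold.
Round 4 — no new extinctions; cascade stops.

algae, flatworms, isopods, nudibranchs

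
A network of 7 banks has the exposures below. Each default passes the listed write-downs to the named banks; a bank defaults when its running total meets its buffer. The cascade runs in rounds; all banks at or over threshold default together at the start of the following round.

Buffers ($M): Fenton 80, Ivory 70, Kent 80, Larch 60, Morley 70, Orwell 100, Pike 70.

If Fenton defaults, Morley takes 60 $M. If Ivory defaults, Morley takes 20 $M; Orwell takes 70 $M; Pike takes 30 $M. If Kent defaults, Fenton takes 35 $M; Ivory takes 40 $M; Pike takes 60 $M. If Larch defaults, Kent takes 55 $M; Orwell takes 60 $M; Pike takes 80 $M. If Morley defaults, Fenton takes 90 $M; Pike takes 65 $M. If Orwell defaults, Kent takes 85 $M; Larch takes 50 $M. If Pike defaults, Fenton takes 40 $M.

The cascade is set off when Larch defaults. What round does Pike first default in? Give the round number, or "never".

2

Round 1 — Larch defaults (initial).
  Kent: +55 → 55 < 80
  Orwell: +60 → 60 < 100
  Pike: +80 → 80 ≥ 70
Round 2 — Pike defaults.
  Fenton: +40 → 40 < 80
No further defaults.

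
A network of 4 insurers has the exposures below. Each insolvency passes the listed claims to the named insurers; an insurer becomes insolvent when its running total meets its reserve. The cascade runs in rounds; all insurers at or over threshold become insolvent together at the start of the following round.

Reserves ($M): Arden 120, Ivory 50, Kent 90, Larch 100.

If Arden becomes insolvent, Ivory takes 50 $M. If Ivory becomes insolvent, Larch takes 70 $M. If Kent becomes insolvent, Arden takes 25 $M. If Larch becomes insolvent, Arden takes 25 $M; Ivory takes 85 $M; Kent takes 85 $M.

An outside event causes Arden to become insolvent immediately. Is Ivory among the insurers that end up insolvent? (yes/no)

yes

Round 1 — Arden becomes insolvent (initial).
  Ivory: +50 → 50 ≥ 50
Round 2 — Ivory becomes insolvent.
  Larch: +70 → 70 < 100
No further insolvencies.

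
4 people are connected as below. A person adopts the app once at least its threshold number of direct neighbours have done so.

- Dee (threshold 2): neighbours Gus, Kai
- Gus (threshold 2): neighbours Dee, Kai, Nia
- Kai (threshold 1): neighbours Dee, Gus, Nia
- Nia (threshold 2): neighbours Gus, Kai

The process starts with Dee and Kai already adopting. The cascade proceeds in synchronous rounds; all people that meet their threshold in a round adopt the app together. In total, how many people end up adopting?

Round 1 — Dee, Kai adopt the app (initial).
Round 2 — checking thresholds:
  Gus: 2 of 3 neighbours ≥ 2, adopts the app.
  Nia: 1 of 2 neighbours < 2, holds.
Round 3 — checking thresholds:
  Nia: 2 of 2 neighbours ≥ 2, adopts the app.
Round 4 — no new adoptions; cascade stops.

4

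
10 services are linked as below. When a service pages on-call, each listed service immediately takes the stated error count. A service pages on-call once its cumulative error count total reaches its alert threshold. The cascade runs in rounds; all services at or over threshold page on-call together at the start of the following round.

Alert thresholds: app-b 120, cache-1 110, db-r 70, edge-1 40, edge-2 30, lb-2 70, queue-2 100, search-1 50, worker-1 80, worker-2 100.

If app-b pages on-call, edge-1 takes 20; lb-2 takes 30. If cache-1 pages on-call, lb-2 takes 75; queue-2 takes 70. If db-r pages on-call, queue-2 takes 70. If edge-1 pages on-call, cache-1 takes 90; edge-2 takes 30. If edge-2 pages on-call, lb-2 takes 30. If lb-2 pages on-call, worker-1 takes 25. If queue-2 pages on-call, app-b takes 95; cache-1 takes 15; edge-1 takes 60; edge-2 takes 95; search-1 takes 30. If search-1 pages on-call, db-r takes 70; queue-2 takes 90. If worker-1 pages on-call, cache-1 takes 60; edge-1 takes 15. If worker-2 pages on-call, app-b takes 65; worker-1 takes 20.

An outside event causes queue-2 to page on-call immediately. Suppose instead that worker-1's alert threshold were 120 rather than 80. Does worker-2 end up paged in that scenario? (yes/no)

With worker-1's alert threshold at 120:
Round 1 — queue-2 pages on-call (initial).
  app-b: +95 → 95 < 120
  cache-1: +15 → 15 < 110
  edge-1: +60 → 60 ≥ 40
  edge-2: +95 → 95 ≥ 30
  search-1: +30 → 30 < 50
Round 2 — edge-1, edge-2 page on-call.
  cache-1: +90 → 105 < 110
  lb-2: +30 → 30 < 70
No further pages.

no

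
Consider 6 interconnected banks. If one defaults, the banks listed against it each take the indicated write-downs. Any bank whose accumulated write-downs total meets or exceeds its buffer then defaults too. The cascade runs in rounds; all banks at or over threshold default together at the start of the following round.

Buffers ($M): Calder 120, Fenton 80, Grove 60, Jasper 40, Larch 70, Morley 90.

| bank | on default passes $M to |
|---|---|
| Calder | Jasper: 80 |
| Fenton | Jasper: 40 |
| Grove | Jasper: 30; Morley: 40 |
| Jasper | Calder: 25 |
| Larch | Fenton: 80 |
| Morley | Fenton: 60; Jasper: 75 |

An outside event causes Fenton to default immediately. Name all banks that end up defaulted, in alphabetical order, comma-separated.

Round 1 — Fenton defaults (initial).
  Jasper: +40 → 40 ≥ 40
Round 2 — Jasper defaults.
  Calder: +25 → 25 < 120
No further defaults.

Fenton, Jasper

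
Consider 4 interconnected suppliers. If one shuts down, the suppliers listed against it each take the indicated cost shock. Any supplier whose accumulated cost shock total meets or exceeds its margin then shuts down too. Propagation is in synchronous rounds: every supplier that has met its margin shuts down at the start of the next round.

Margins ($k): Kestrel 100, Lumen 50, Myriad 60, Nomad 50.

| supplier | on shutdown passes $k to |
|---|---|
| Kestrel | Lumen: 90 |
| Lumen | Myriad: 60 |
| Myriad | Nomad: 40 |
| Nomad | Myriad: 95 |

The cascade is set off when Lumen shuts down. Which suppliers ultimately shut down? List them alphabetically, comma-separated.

Round 1 — Lumen shuts down (initial).
  Myriad: +60 → 60 ≥ 60
Round 2 — Myriad shuts down.
  Nomad: +40 → 40 < 50
No further shutdowns.

Lumen, Myriad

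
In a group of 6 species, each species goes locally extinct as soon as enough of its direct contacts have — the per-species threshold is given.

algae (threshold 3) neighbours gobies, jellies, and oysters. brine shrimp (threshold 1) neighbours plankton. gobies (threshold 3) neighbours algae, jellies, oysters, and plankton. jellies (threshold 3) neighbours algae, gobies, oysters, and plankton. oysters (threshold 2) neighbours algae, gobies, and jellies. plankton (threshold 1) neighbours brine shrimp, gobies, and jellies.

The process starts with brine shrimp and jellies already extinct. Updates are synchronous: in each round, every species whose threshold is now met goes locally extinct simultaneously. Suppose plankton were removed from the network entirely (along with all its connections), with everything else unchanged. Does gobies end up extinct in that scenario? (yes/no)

With plankton removed:
Round 1 — brine shrimp, jellies go locally extinct (initial).
Round 2 — no new extinctions; cascade stops.

no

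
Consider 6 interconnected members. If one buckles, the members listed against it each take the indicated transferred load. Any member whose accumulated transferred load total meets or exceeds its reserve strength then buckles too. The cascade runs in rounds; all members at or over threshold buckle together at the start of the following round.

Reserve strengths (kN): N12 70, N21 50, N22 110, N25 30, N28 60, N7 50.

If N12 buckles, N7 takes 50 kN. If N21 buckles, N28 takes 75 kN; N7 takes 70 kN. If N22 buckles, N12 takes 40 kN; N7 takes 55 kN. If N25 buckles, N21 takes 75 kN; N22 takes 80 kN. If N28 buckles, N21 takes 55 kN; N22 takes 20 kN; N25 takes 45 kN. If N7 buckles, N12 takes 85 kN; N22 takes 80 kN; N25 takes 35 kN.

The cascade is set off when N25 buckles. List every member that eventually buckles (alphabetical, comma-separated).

N12, N21, N22, N25, N28, N7

Round 1 — N25 buckles (initial).
  N21: +75 → 75 ≥ 50
  N22: +80 → 80 < 110
Round 2 — N21 buckles.
  N28: +75 → 75 ≥ 60
  N7: +70 → 70 ≥ 50
Round 3 — N28, N7 buckle.
  N12: +85 → 85 ≥ 70
  N22: +20+80 → 180 ≥ 110
Round 4 — N12, N22 buckle.
No further bucklings.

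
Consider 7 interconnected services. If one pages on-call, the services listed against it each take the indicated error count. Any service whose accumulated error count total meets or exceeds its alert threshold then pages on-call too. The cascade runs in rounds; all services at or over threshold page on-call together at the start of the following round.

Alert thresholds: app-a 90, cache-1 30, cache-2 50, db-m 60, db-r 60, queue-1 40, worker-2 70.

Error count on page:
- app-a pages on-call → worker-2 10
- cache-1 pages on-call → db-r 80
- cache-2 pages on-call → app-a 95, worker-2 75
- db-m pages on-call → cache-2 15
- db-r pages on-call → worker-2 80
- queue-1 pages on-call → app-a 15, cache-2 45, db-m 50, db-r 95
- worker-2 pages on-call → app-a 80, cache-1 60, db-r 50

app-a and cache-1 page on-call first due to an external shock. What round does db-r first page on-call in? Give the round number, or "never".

Round 1 — app-a, cache-1 page on-call (initial).
  db-r: +80 → 80 ≥ 60
  worker-2: +10 → 10 < 70
Round 2 — db-r pages on-call.
  worker-2: +80 → 90 ≥ 70
Round 3 — worker-2 pages on-call.
No further pages.

2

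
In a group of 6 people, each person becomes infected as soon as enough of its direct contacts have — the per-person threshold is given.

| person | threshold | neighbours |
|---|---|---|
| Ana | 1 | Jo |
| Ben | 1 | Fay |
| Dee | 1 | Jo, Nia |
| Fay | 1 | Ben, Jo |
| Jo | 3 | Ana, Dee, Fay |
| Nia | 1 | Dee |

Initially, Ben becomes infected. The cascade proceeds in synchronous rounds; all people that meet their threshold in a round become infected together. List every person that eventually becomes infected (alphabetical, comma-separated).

Round 1 — Ben becomes infected (initial).
Round 2 — checking thresholds:
  Fay: 1 of 2 neighbours ≥ 1, becomes infected.
Round 3 — no new infections; cascade stops.

Ben, Fay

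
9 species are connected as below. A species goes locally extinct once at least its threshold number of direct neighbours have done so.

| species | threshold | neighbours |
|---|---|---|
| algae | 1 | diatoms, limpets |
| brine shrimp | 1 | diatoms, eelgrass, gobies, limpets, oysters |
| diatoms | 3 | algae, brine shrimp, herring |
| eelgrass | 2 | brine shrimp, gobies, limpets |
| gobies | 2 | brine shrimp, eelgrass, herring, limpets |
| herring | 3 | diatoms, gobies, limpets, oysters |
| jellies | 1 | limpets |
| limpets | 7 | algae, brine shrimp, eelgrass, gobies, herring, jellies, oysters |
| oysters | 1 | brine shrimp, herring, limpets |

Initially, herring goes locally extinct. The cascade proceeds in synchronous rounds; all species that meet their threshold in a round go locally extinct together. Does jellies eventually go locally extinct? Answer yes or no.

Round 1 — herring goes locally extinct (initial).
Round 2 — checking thresholds:
  diatoms: 1 of 3 neighbours < 3, below threshold.
  gobies: 1 of 4 neighbours < 2, below threshold.
  limpets: 1 of 7 neighbours < 7, below threshold.
  oysters: 1 of 3 neighbours ≥ 1, goes locally extinct.
Round 3 — checking thresholds:
  brine shrimp: 1 of 5 neighbours ≥ 1, goes locally extinct.
  diatoms: 1 of 3 neighbours < 3, below threshold.
  gobies: 1 of 4 neighbours < 2, below threshold.
  limpets: 2 of 7 neighbours < 7, below threshold.
Round 4 — checking thresholds:
  diatoms: 2 of 3 neighbours < 3, below threshold.
  eelgrass: 1 of 3 neighbours < 2, below threshold.
  gobies: 2 of 4 neighbours ≥ 2, goes locally extinct.
  limpets: 3 of 7 neighbours < 7, below threshold.
Round 5 — checking thresholds:
  diatoms: 2 of 3 neighbours < 3, below threshold.
  eelgrass: 2 of 3 neighbours ≥ 2, goes locally extinct.
  limpets: 4 of 7 neighbours < 7, below threshold.
Round 6 — no new extinctions; cascade stops.

no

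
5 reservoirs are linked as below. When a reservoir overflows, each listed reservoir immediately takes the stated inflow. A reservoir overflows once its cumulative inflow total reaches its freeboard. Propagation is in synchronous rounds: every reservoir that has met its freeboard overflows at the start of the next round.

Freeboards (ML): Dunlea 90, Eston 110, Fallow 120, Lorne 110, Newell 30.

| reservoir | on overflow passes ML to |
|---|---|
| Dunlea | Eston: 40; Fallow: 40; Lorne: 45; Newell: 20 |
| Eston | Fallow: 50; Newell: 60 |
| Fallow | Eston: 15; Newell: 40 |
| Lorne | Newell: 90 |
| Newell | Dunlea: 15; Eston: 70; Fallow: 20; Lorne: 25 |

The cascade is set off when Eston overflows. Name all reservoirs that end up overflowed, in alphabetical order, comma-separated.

Eston, Newell

Round 1 — Eston overflows (initial).
  Fallow: +50 → 50 < 120
  Newell: +60 → 60 ≥ 30
Round 2 — Newell overflows.
  Dunlea: +15 → 15 < 90
  Fallow: +20 → 70 < 120
  Lorne: +25 → 25 < 110
No further overflows.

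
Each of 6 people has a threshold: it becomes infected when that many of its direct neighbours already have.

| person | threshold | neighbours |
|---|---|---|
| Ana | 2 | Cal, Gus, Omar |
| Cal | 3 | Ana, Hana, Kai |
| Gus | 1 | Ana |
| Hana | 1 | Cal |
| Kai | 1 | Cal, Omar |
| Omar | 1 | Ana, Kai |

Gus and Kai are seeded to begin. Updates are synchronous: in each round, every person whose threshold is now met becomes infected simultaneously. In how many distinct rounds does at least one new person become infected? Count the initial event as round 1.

Round 1 — Gus, Kai become infected (initial).
Round 2 — checking thresholds:
  Ana: 1 of 3 neighbours < 2, not yet.
  Cal: 1 of 3 neighbours < 3, not yet.
  Omar: 1 of 2 neighbours ≥ 1, becomes infected.
Round 3 — checking thresholds:
  Ana: 2 of 3 neighbours ≥ 2, becomes infected.
  Cal: 1 of 3 neighbours < 3, not yet.
Round 4 — no new infections; cascade stops.

3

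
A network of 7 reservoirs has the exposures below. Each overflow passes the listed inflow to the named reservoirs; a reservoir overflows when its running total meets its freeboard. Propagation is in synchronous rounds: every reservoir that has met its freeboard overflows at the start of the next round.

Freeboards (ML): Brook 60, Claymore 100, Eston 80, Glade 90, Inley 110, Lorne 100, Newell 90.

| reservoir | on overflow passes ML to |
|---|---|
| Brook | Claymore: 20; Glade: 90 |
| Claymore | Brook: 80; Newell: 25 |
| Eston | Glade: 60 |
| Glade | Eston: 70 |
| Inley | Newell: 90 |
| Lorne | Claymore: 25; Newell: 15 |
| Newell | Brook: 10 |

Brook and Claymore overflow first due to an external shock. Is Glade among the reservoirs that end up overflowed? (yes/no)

Round 1 — Brook, Claymore overflow (initial).
  Glade: +90 → 90 ≥ 90
  Newell: +25 → 25 < 90
Round 2 — Glade overflows.
  Eston: +70 → 70 < 80
No further overflows.

yes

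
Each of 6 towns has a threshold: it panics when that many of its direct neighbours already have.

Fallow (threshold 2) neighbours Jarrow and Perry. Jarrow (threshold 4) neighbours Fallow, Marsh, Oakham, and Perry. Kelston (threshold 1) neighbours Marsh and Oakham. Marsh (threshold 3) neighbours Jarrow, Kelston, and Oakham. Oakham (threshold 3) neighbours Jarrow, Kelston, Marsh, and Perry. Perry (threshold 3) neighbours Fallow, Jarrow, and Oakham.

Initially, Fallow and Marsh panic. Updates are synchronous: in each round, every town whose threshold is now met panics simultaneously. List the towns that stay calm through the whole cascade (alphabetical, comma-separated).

Jarrow, Oakham, Perry

Round 1 — Fallow, Marsh panic (initial).
Round 2 — checking thresholds:
  Jarrow: 2 of 4 neighbours < 4, holds.
  Kelston: 1 of 2 neighbours ≥ 1, panics.
  Oakham: 1 of 4 neighbours < 3, holds.
  Perry: 1 of 3 neighbours < 3, holds.
Round 3 — no new panics; cascade stops.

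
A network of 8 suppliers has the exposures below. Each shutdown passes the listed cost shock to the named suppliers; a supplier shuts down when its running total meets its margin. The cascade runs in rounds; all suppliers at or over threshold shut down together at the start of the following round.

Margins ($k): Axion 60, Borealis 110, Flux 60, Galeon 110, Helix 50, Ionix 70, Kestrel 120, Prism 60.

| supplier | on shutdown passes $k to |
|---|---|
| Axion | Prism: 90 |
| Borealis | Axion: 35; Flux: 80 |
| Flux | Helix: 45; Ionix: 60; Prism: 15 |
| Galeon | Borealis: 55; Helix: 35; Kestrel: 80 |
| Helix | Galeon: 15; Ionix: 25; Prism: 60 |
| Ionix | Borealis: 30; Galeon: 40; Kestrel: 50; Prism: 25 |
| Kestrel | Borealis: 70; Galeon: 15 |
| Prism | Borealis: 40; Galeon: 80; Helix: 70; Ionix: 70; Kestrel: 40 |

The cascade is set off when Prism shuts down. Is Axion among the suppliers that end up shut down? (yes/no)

no

Round 1 — Prism shuts down (initial).
  Borealis: +40 → 40 < 110
  Galeon: +80 → 80 < 110
  Helix: +70 → 70 ≥ 50
  Ionix: +70 → 70 ≥ 70
  Kestrel: +40 → 40 < 120
Round 2 — Helix, Ionix shut down.
  Borealis: +30 → 70 < 110
  Galeon: +15+40 → 135 ≥ 110
  Kestrel: +50 → 90 < 120
Round 3 — Galeon shuts down.
  Borealis: +55 → 125 ≥ 110
  Kestrel: +80 → 170 ≥ 120
Round 4 — Borealis, Kestrel shut down.
  Axion: +35 → 35 < 60
  Flux: +80 → 80 ≥ 60
Round 5 — Flux shuts down.
No further shutdowns.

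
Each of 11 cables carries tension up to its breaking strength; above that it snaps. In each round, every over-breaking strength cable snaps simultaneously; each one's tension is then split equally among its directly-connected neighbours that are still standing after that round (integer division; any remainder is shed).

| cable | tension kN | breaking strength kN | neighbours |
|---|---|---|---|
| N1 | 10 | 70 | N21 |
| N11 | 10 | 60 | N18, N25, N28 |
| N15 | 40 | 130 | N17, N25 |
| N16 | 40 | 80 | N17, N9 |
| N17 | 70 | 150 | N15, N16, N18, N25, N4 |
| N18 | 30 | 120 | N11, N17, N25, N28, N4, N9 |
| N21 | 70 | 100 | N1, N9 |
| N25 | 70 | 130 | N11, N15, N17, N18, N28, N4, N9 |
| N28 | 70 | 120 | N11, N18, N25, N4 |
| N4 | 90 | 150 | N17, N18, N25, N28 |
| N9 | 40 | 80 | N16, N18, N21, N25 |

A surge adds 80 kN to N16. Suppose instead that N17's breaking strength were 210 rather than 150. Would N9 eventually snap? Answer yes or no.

With N17's breaking strength at 210:
Round 1 — N16 at 120 > 80. N16 snaps.
  N16 sheds 120 kN to N17, N9: 60 each.
    N17: 70+60 = 130 ≤ 210
    N9: 40+60 = 100 > 80
Round 2 — N9 snaps.
  N9 sheds 100 kN to N18, N21, N25: 33 each (1 lost).
    N18: 30+33 = 63 ≤ 120
    N21: 70+33 = 103 > 100
    N25: 70+33 = 103 ≤ 130
Round 3 — N21 snaps.
  N21 sheds 103 kN to N1: 103 each.
    N1: 10+103 = 113 > 70
Round 4 — N1 snaps.
  N1 sheds 113 kN: no online neighbours, lost.
No further breaks.

yes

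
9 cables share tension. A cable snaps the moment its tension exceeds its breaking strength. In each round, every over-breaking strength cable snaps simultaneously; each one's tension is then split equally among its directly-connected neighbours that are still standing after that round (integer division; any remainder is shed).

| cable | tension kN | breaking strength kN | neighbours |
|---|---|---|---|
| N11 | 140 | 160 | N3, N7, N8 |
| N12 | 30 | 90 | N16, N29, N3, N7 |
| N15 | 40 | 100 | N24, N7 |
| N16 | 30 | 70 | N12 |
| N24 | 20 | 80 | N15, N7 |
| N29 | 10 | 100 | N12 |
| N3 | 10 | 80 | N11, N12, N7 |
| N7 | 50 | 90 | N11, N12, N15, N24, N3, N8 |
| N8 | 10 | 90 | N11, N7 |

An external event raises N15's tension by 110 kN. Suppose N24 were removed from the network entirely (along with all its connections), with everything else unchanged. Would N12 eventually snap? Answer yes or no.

With N24 removed:
Round 1 — N15 at 150 > 100. N15 snaps.
  N15 sheds 150 kN to N7: 150 each.
    N7: 50+150 = 200 > 90
Round 2 — N7 snaps.
  N7 sheds 200 kN to N11, N12, N3, N8: 50 each.
    N11: 140+50 = 190 > 160
    N12: 30+50 = 80 ≤ 90
    N3: 10+50 = 60 ≤ 80
    N8: 10+50 = 60 ≤ 90
Round 3 — N11 snaps.
  N11 sheds 190 kN to N3, N8: 95 each.
    N3: 60+95 = 155 > 80
    N8: 60+95 = 155 > 90
Round 4 — N3, N8 snap.
  N3 sheds 155 kN to N12: 155 each.
    N12: 80+155 = 235 > 90
  N8 sheds 155 kN: no online neighbours, lost.
Round 5 — N12 snaps.
  N12 sheds 235 kN to N16, N29: 117 each (1 lost).
    N16: 30+117 = 147 > 70
    N29: 10+117 = 127 > 100
Round 6 — N16, N29 snap.
  N16 sheds 147 kN: no online neighbours, lost.
  N29 sheds 127 kN: no online neighbours, lost.
No further breaks.

yes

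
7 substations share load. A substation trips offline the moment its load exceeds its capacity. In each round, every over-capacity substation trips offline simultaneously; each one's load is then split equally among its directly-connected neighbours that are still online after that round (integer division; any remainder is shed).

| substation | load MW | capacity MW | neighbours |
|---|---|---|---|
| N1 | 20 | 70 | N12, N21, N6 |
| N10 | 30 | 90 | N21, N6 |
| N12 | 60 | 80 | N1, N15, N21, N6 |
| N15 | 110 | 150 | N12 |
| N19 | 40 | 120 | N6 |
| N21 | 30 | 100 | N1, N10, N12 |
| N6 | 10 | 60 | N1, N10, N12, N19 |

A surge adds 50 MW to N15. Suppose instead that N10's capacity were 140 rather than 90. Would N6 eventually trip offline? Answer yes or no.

With N10's capacity at 140:
Round 1 — N15 at 160 > 150. N15 trips offline.
  N15 sheds 160 MW to N12: 160 each.
    N12: 60+160 = 220 > 80
Round 2 — N12 trips offline.
  N12 sheds 220 MW to N1, N21, N6: 73 each (1 lost).
    N1: 20+73 = 93 > 70
    N21: 30+73 = 103 > 100
    N6: 10+73 = 83 > 60
Round 3 — N1, N21, N6 trip offline.
  N1 sheds 93 MW: no online neighbours, lost.
  N21 sheds 103 MW to N10: 103 each.
    N10: 30+103 = 133 ≤ 140
  N6 sheds 83 MW to N10, N19: 41 each (1 lost).
    N10: 133+41 = 174 > 140
    N19: 40+41 = 81 ≤ 120
Round 4 — N10 trips offline.
  N10 sheds 174 MW: no online neighbours, lost.
No further trips.

yes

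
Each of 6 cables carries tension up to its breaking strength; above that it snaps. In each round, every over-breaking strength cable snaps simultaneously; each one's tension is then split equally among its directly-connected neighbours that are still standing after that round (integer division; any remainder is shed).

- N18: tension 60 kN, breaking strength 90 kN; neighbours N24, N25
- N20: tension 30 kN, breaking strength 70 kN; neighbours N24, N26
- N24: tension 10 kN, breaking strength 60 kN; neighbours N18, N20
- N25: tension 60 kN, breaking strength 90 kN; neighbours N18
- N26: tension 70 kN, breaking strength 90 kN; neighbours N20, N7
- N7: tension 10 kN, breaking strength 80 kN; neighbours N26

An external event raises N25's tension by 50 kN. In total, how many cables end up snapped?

Round 1 — N25 at 110 > 90. N25 snaps.
  N25 sheds 110 kN to N18: 110 each.
    N18: 60+110 = 170 > 90
Round 2 — N18 snaps.
  N18 sheds 170 kN to N24: 170 each.
    N24: 10+170 = 180 > 60
Round 3 — N24 snaps.
  N24 sheds 180 kN to N20: 180 each.
    N20: 30+180 = 210 > 70
Round 4 — N20 snaps.
  N20 sheds 210 kN to N26: 210 each.
    N26: 70+210 = 280 > 90
Round 5 — N26 snaps.
  N26 sheds 280 kN to N7: 280 each.
    N7: 10+280 = 290 > 80
Round 6 — N7 snaps.
  N7 sheds 290 kN: no online neighbours, lost.
No further breaks.

6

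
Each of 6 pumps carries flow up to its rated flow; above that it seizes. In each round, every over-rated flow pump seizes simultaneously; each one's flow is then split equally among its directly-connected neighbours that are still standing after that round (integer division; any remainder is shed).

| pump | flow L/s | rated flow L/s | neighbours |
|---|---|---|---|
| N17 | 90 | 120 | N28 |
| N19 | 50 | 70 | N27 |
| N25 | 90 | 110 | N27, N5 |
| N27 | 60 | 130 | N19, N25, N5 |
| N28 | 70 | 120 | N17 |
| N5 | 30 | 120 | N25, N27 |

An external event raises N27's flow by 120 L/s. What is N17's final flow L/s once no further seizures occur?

90

Round 1 — N27 at 180 > 130. N27 seizes.
  N27 sheds 180 L/s to N19, N25, N5: 60 each.
    N19: 50+60 = 110 > 70
    N25: 90+60 = 150 > 110
    N5: 30+60 = 90 ≤ 120
Round 2 — N19, N25 seize.
  N19 sheds 110 L/s: no online neighbours, lost.
  N25 sheds 150 L/s to N5: 150 each.
    N5: 90+150 = 240 > 120
Round 3 — N5 seizes.
  N5 sheds 240 L/s: no online neighbours, lost.
No further seizures.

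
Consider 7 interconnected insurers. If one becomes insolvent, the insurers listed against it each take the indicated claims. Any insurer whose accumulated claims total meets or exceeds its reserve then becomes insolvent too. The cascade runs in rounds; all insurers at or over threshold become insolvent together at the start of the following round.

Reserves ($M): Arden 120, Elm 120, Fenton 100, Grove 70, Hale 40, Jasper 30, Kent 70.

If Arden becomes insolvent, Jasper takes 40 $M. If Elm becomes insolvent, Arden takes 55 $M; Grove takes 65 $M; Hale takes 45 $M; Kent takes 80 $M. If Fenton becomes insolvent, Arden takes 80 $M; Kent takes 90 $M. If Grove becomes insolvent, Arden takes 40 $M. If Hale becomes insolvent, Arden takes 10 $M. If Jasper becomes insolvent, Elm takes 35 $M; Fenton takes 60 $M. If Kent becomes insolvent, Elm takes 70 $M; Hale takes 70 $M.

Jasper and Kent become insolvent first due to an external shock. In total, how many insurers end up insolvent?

Round 1 — Jasper, Kent become insolvent (initial).
  Elm: +35+70 → 105 < 120
  Fenton: +60 → 60 < 100
  Hale: +70 → 70 ≥ 40
Round 2 — Hale becomes insolvent.
  Arden: +10 → 10 < 120
No further insolvencies.

3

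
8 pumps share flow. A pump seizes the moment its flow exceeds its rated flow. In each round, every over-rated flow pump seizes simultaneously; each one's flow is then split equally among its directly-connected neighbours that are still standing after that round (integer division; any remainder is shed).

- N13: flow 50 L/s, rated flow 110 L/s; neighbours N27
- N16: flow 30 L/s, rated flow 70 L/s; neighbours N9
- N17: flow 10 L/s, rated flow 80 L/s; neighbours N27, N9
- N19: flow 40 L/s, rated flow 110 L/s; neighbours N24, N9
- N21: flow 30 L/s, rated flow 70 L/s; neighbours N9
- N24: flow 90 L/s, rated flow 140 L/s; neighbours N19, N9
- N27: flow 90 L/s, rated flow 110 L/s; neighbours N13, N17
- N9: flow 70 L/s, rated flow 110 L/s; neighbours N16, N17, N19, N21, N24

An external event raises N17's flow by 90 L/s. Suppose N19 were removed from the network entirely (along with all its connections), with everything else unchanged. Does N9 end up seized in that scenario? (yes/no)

With N19 removed:
Round 1 — N17 at 100 > 80. N17 seizes.
  N17 sheds 100 L/s to N27, N9: 50 each.
    N27: 90+50 = 140 > 110
    N9: 70+50 = 120 > 110
Round 2 — N27, N9 seize.
  N27 sheds 140 L/s to N13: 140 each.
    N13: 50+140 = 190 > 110
  N9 sheds 120 L/s to N16, N21, N24: 40 each.
    N16: 30+40 = 70 ≤ 70
    N21: 30+40 = 70 ≤ 70
    N24: 90+40 = 130 ≤ 140
Round 3 — N13 seizes.
  N13 sheds 190 L/s: no online neighbours, lost.
No further seizures.

yes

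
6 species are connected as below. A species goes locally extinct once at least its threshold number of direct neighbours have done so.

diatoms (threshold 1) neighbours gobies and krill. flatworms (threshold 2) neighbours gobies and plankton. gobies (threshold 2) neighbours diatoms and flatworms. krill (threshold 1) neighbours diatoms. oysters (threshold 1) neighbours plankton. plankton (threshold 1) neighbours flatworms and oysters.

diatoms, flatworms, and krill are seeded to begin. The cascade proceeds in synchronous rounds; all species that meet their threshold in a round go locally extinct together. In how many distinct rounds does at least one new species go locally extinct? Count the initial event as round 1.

3

Round 1 — diatoms, flatworms, krill go locally extinct (initial).
Round 2 — checking thresholds:
  gobies: 2 of 2 neighbours ≥ 2, goes locally extinct.
  plankton: 1 of 2 neighbours ≥ 1, goes locally extinct.
Round 3 — checking thresholds:
  oysters: 1 of 1 neighbours ≥ 1, goes locally extinct.
Round 4 — no new extinctions; cascade stops.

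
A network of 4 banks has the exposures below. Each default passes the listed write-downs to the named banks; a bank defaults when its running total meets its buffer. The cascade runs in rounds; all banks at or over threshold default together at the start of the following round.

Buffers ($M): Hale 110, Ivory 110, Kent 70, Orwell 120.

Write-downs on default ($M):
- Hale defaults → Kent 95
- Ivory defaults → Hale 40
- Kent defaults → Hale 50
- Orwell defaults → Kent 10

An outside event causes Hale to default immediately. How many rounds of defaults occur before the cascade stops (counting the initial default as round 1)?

Round 1 — Hale defaults (initial).
  Kent: +95 → 95 ≥ 70
Round 2 — Kent defaults.
No further defaults.

2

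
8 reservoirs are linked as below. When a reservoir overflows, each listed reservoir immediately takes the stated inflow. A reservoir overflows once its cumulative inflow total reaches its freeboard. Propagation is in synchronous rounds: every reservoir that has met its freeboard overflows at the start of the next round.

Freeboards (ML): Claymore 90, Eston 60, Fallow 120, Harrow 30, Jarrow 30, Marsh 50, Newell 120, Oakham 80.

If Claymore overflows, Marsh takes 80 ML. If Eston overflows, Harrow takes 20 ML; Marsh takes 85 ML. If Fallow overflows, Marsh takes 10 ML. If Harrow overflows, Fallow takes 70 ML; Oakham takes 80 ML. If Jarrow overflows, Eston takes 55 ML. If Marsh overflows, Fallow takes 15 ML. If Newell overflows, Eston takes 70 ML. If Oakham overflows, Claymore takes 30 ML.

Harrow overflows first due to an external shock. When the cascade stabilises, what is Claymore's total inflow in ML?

30

Round 1 — Harrow overflows (initial).
  Fallow: +70 → 70 < 120
  Oakham: +80 → 80 ≥ 80
Round 2 — Oakham overflows.
  Claymore: +30 → 30 < 90
No further overflows.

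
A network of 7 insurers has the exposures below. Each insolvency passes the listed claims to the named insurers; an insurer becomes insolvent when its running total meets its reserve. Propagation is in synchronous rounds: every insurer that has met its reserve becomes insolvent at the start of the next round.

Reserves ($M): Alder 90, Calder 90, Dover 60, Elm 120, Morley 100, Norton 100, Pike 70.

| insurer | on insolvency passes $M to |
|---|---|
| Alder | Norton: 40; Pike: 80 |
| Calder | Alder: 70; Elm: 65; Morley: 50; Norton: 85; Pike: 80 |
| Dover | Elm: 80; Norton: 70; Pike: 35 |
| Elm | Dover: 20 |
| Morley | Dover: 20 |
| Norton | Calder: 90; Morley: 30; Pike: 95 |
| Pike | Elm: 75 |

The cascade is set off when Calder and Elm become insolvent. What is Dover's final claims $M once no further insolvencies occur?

20

Round 1 — Calder, Elm become insolvent (initial).
  Alder: +70 → 70 < 90
  Dover: +20 → 20 < 60
  Morley: +50 → 50 < 100
  Norton: +85 → 85 < 100
  Pike: +80 → 80 ≥ 70
Round 2 — Pike becomes insolvent.
No further insolvencies.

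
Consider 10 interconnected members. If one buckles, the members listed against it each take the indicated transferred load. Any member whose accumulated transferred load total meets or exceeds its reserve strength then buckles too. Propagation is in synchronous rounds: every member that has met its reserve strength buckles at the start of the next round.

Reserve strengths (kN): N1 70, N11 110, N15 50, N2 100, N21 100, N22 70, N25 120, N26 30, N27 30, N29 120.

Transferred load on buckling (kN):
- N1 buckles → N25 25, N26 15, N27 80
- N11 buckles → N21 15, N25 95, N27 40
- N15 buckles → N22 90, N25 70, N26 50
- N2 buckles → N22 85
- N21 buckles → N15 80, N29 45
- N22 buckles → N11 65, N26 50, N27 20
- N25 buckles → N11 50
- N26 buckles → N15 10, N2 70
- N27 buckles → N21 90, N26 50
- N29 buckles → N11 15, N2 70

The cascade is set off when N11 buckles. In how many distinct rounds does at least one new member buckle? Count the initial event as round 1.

5

Round 1 — N11 buckles (initial).
  N21: +15 → 15 < 100
  N25: +95 → 95 < 120
  N27: +40 → 40 ≥ 30
Round 2 — N27 buckles.
  N21: +90 → 105 ≥ 100
  N26: +50 → 50 ≥ 30
Round 3 — N21, N26 buckle.
  N15: +80+10 → 90 ≥ 50
  N2: +70 → 70 < 100
  N29: +45 → 45 < 120
Round 4 — N15 buckles.
  N22: +90 → 90 ≥ 70
  N25: +70 → 165 ≥ 120
Round 5 — N22, N25 buckle.
No further bucklings.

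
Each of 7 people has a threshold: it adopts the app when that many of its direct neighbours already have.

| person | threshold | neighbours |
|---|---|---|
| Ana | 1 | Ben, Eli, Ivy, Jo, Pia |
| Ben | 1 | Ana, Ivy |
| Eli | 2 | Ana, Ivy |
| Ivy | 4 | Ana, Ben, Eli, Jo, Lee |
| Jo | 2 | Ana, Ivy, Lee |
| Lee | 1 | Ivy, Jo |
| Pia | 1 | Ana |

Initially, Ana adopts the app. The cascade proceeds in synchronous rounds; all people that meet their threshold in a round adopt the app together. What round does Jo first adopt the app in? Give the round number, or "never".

never

Round 1 — Ana adopts the app (initial).
Round 2 — checking thresholds:
  Ben: 1 of 2 neighbours ≥ 1, adopts the app.
  Eli: 1 of 2 neighbours < 2, not yet.
  Ivy: 1 of 5 neighbours < 4, not yet.
  Jo: 1 of 3 neighbours < 2, not yet.
  Pia: 1 of 1 neighbours ≥ 1, adopts the app.
Round 3 — no new adoptions; cascade stops.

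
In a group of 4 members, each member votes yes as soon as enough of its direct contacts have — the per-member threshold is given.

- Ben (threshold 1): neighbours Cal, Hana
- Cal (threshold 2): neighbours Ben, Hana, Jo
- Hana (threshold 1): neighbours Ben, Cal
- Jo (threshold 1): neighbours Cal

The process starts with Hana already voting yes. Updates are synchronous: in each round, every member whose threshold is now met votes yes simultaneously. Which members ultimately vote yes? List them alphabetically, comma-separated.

Round 1 — Hana votes yes (initial).
Round 2 — checking thresholds:
  Ben: 1 of 2 neighbours ≥ 1, votes yes.
  Cal: 1 of 3 neighbours < 2, holds.
Round 3 — checking thresholds:
  Cal: 2 of 3 neighbours ≥ 2, votes yes.
Round 4 — checking thresholds:
  Jo: 1 of 1 neighbours ≥ 1, votes yes.
Round 5 — no new yes votes; cascade stops.

Ben, Cal, Hana, Jo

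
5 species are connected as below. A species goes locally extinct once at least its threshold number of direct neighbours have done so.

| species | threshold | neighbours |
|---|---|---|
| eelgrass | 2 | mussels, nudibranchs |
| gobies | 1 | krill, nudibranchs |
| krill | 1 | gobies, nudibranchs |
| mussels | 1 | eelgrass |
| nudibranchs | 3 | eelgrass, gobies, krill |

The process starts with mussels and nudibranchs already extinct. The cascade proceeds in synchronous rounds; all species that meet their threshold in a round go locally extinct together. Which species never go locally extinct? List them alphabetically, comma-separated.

Round 1 — mussels, nudibranchs go locally extinct (initial).
Round 2 — checking thresholds:
  eelgrass: 2 of 2 neighbours ≥ 2, goes locally extinct.
  gobies: 1 of 2 neighbours ≥ 1, goes locally extinct.
  krill: 1 of 2 neighbours ≥ 1, goes locally extinct.
Round 3 — no new extinctions; cascade stops.

none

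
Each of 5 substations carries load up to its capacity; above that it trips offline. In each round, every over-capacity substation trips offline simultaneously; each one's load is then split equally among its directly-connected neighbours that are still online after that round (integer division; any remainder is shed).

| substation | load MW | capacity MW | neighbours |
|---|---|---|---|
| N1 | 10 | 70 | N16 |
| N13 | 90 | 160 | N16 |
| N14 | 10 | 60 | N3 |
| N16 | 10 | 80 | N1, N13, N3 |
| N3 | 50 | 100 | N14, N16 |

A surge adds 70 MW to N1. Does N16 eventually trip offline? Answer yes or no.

Round 1 — N1 at 80 > 70. N1 trips offline.
  N1 sheds 80 MW to N16: 80 each.
    N16: 10+80 = 90 > 80
Round 2 — N16 trips offline.
  N16 sheds 90 MW to N13, N3: 45 each.
    N13: 90+45 = 135 ≤ 160
    N3: 50+45 = 95 ≤ 100
No further trips.

yes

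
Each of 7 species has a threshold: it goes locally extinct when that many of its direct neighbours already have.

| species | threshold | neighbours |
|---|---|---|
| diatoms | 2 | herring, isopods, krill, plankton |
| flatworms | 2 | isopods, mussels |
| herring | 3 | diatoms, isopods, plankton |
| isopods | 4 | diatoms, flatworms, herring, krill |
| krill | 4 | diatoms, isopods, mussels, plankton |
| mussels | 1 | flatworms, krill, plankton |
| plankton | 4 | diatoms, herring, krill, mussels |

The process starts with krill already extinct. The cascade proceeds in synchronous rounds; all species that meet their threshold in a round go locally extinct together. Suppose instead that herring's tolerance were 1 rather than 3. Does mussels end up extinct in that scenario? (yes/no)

With herring's tolerance at 1:
Round 1 — krill goes locally extinct (initial).
Round 2 — checking thresholds:
  diatoms: 1 of 4 neighbours < 2, not yet.
  isopods: 1 of 4 neighbours < 4, not yet.
  mussels: 1 of 3 neighbours ≥ 1, goes locally extinct.
  plankton: 1 of 4 neighbours < 4, not yet.
Round 3 — no new extinctions; cascade stops.

yes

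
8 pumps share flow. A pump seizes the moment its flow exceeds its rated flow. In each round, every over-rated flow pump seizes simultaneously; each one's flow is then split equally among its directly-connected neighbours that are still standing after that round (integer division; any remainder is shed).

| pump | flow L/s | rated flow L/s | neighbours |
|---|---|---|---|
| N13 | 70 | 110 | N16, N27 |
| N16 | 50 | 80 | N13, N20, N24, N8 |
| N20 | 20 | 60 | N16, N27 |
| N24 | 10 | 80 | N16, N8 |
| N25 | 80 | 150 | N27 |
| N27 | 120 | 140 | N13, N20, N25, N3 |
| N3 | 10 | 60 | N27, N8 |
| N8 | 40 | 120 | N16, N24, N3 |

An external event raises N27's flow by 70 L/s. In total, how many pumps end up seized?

Round 1 — N27 at 190 > 140. N27 seizes.
  N27 sheds 190 L/s to N13, N20, N25, N3: 47 each (2 lost).
    N13: 70+47 = 117 > 110
    N20: 20+47 = 67 > 60
    N25: 80+47 = 127 ≤ 150
    N3: 10+47 = 57 ≤ 60
Round 2 — N13, N20 seize.
  N13 sheds 117 L/s to N16: 117 each.
    N16: 50+117 = 167 > 80
  N20 sheds 67 L/s to N16: 67 each.
    N16: 167+67 = 234 > 80
Round 3 — N16 seizes.
  N16 sheds 234 L/s to N24, N8: 117 each.
    N24: 10+117 = 127 > 80
    N8: 40+117 = 157 > 120
Round 4 — N24, N8 seize.
  N24 sheds 127 L/s: no online neighbours, lost.
  N8 sheds 157 L/s to N3: 157 each.
    N3: 57+157 = 214 > 60
Round 5 — N3 seizes.
  N3 sheds 214 L/s: no online neighbours, lost.
No further seizures.

7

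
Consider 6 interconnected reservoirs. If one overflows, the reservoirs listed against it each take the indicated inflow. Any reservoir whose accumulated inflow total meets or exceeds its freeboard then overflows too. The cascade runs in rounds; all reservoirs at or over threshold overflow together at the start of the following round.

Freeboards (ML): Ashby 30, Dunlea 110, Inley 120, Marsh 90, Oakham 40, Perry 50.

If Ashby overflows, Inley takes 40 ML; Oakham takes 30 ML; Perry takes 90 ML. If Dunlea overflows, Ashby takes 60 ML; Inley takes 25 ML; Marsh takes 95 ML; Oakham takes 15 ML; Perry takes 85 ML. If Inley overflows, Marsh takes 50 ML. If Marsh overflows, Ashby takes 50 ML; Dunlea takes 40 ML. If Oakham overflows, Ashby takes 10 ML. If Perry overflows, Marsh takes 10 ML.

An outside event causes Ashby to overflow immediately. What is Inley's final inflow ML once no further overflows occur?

Round 1 — Ashby overflows (initial).
  Inley: +40 → 40 < 120
  Oakham: +30 → 30 < 40
  Perry: +90 → 90 ≥ 50
Round 2 — Perry overflows.
  Marsh: +10 → 10 < 90
No further overflows.

40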